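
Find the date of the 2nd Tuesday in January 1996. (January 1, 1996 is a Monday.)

9 January 1996

January 1996 begins on a Monday, so the first Tuesday is January 2 (1 day later).
The 2nd Tuesday is 1 weeks later: 2 + 7 = 9.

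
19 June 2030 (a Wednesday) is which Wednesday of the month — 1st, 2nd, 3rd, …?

3rd

Day 19 falls in week ⌈19/7⌉ of the month.
Days 1–7 hold the 1st Wednesday, 8–14 the 2nd, 15–21 the 3rd, 22–28 the 4th, 29–31 the 5th.
19 is in the range for the 3rd.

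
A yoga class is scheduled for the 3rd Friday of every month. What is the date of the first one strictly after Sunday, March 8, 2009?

March 2009 starts on a Sunday; its first Friday is the 6th, so the 3rd Friday is the 20th — March 20, 2009.
March 20, 2009 is after March 8, 2009, so that is the next one.

March 20, 2009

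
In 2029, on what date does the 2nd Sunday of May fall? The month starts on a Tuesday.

May 2029 begins on a Tuesday, so the first Sunday is May 6 (5 days later).
The 2nd Sunday is 1 weeks later: 6 + 7 = 13.

13 May 2029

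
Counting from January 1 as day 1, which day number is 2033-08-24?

Days in months before August: 31 + 28 + 31 + 30 + 31 + 30 + 31 = 212.
Plus 24 days into August → day 236.

236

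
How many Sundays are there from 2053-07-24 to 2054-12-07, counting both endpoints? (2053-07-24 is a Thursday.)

2053-07-24 is a Thursday; the first Sunday on or after it is 2053-07-27 (3 days later).
From 2053-07-27 to 2054-12-07: 157 + 341 = 498 days (rest of 2053, to 2054-12-07 in 2054).
498 ÷ 7 = 71 full weeks with remainder 1, so 71 more Sundays after the first → 72.

72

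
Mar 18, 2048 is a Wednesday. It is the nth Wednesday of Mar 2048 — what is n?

3rd

Day 18 falls in week ⌈18/7⌉ of the month.
Days 1–7 hold the 1st Wednesday, 8–14 the 2nd, 15–21 the 3rd, 22–28 the 4th, 29–31 the 5th.
18 is in the range for the 3rd.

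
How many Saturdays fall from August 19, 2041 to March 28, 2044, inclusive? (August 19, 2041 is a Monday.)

August 19, 2041 is a Monday; the first Saturday on or after it is August 24, 2041 (5 days later).
From August 24, 2041 to March 28, 2044: 129 + 365 + 365 + 88 = 947 days (rest of 2041, 2042, 2043, to March 28, 2044 in 2044).
947 ÷ 7 = 135 full weeks with remainder 2, so 135 more Saturdays after the first → 136.

136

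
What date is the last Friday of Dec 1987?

The first Friday of Dec 1987 is Dec 4.
Dec 1987 has 31 days. Adding weeks: 4, 11, 18, 25 — the last one ≤ 31 is the 25th.

Dec 25, 1987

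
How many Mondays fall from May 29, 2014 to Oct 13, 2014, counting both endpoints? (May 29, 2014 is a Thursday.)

May 29, 2014 is a Thursday; the first Monday on or after it is Jun 2, 2014 (4 days later).
From Jun 2, 2014 to Oct 13, 2014: 28 + 31 + 31 + 30 + 13 = 133 days (rest of Jun, Jul, Aug, Sep, Oct).
133 ÷ 7 = 19 full weeks with remainder 0, so 19 more Mondays after the first → 20.

20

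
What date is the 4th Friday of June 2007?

22 June 2007

The first Friday of June 2007 is June 1.
The 4th Friday is 3 weeks later: 1 + 21 = 22.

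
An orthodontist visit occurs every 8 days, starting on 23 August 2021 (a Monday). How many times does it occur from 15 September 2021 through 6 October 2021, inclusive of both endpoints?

3

Occurrences land 8·i days after 23 August 2021 for i = 0, 1, 2, …
15 September 2021 is 23 days after the start; 23 ÷ 8 = 2 remainder 7; since the remainder is 7, round up to i = 3. First occurrence in the window: #4 on 16 September 2021 (3×8 = 24 days in).
6 October 2021 is 44 days after the start; 44 ÷ 8 = 5 remainder 4. Last occurrence in the window: #6 on 2 October 2021.
Occurrences #4 through #6: 3 in total.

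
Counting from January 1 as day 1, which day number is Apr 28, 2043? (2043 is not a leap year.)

118

Days in months before Apr: 31 + 28 + 31 = 90.
Plus 28 days into Apr → day 118.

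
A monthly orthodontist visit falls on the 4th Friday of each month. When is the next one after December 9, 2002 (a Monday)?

December 27, 2002

December 2002 starts on a Sunday; its first Friday is the 6th, so the 4th Friday is the 27th — December 27, 2002.
December 27, 2002 is after December 9, 2002, so that is the next one.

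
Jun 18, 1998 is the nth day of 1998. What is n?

169

Days in months before Jun: 31 + 28 + 31 + 30 + 31 = 151.
Plus 18 days into Jun → day 169.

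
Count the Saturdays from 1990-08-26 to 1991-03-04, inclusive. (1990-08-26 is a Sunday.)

1990-08-26 is a Sunday; the first Saturday on or after it is 1990-09-01 (6 days later).
From 1990-09-01 to 1991-03-04: 29 + 31 + 30 + 31 + 31 + 28 + 4 = 184 days (rest of September, October, November, December, January, February, March).
184 ÷ 7 = 26 full weeks with remainder 2, so 26 more Saturdays after the first → 27.

27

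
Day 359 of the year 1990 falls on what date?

January has 31 days (359 − 31 = 328 remain).
February has 28 days (328 − 28 = 300 remain).
March has 31 days (300 − 31 = 269 remain).
April has 30 days (269 − 30 = 239 remain).
May has 31 days (239 − 31 = 208 remain).
June has 30 days (208 − 30 = 178 remain).
July has 31 days (178 − 31 = 147 remain).
August has 31 days (147 − 31 = 116 remain).
September has 30 days (116 − 30 = 86 remain).
October has 31 days (86 − 31 = 55 remain).
November has 30 days (55 − 30 = 25 remain).
25 into December → December 25.

25 December 1990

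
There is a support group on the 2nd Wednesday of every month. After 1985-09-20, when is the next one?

September 1985 starts on a Sunday; its first Wednesday is the 4th, so the 2nd Wednesday is the 11th — 1985-09-11.
That is not after 1985-09-20, so look at October 1985.
October 1985 starts on a Tuesday; its first Wednesday is the 2nd, so the 2nd Wednesday is the 9th — 1985-10-09.

1985-10-09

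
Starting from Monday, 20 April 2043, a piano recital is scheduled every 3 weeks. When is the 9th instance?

The 9th occurrence is 8 intervals after the first: 8 × 21 = 168 days after 20 April 2043.
April has 30 days — 10 days to the end of April leaves 158.
May has 31 days (127 left).
June has 30 days (97 left).
July has 31 days (66 left).
August has 31 days (35 left).
September has 30 days (5 left).
5 days into October → 5 October 2043.

5 October 2043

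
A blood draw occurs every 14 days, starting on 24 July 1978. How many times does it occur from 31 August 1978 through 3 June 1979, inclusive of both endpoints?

Occurrences land 14·i days after 24 July 1978 for i = 0, 1, 2, …
31 August 1978 is 38 days after the start; 38 ÷ 14 = 2 remainder 10; since the remainder is 10, round up to i = 3. First occurrence in the window: #4 on 4 September 1978 (3×14 = 42 days in).
3 June 1979 is 314 days after the start; 314 ÷ 14 = 22 remainder 6. Last occurrence in the window: #23 on 28 May 1979.
Occurrences #4 through #23: 20 in total.

20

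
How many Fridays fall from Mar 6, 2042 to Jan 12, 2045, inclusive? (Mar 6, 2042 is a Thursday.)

Mar 6, 2042 is a Thursday; the first Friday on or after it is Mar 7, 2042 (1 day later).
From Mar 7, 2042 to Jan 12, 2045: 299 + 365 + 366 + 12 = 1042 days (rest of 2042, 2043, 2044, to Jan 12, 2045 in 2045).
1042 ÷ 7 = 148 full weeks with remainder 6, so 148 more Fridays after the first → 149.

149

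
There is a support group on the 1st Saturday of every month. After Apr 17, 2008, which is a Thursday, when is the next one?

May 3, 2008

Apr 2008 starts on a Tuesday, so its 1st Saturday is Apr 5, 2008 (4 days in).
That is not after Apr 17, 2008, so look at May 2008.
May 2008 starts on a Thursday, so its 1st Saturday is May 3, 2008 (2 days in).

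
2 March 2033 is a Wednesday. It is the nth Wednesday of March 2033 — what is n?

1st

Day 2 falls in week ⌈2/7⌉ of the month.
Days 1–7 hold the 1st Wednesday, 8–14 the 2nd, 15–21 the 3rd, 22–28 the 4th, 29–31 the 5th.
2 is in the range for the 1st.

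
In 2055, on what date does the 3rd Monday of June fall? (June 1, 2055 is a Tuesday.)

June 2055 begins on a Tuesday, so the first Monday is June 7 (6 days later).
The 3rd Monday is 2 weeks later: 7 + 14 = 21.

21 June 2055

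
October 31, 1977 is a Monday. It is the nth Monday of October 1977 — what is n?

Day 31 falls in week ⌈31/7⌉ of the month.
Days 1–7 hold the 1st Monday, 8–14 the 2nd, 15–21 the 3rd, 22–28 the 4th, 29–31 the 5th.
31 is in the range for the 5th.

5th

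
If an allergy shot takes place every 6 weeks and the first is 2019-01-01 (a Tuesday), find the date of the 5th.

The 5th occurrence is 4 intervals after the first: 4 × 42 = 168 days after 2019-01-01.
January has 31 days — 30 days to the end of January leaves 138.
February has 28 days (110 left).
March has 31 days (79 left).
April has 30 days (49 left).
May has 31 days (18 left).
18 days into June → 2019-06-18.

2019-06-18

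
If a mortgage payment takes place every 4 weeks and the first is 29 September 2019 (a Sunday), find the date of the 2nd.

27 October 2019

The 2nd occurrence is 1 interval after the first: 1 × 28 = 28 days after 29 September 2019.
September has 30 days — 1 day to the end of September leaves 27.
27 days into October → 27 October 2019.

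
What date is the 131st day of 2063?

Jan has 31 days (131 − 31 = 100 remain).
Feb has 28 days (100 − 28 = 72 remain).
Mar has 31 days (72 − 31 = 41 remain).
Apr has 30 days (41 − 30 = 11 remain).
11 into May → May 11.

May 11, 2063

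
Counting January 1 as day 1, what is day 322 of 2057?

Nov 18, 2057

Jan has 31 days (322 − 31 = 291 remain).
Feb has 28 days (291 − 28 = 263 remain).
Mar has 31 days (263 − 31 = 232 remain).
Apr has 30 days (232 − 30 = 202 remain).
May has 31 days (202 − 31 = 171 remain).
Jun has 30 days (171 − 30 = 141 remain).
Jul has 31 days (141 − 31 = 110 remain).
Aug has 31 days (110 − 31 = 79 remain).
Sep has 30 days (79 − 30 = 49 remain).
Oct has 31 days (49 − 31 = 18 remain).
18 into Nov → Nov 18.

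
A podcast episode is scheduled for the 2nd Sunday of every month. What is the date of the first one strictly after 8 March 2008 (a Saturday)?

9 March 2008

March 2008 starts on a Saturday; its first Sunday is the 2nd, so the 2nd Sunday is the 9th — 9 March 2008.
9 March 2008 is after 8 March 2008, so that is the next one.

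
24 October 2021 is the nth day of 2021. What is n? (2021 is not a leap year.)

Days in months before October: 31 + 28 + 31 + 30 + 31 + 30 + 31 + 31 + 30 = 273.
Plus 24 days into October → day 297.

297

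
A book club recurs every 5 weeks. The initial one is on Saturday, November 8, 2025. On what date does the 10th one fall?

September 19, 2026

The 10th occurrence is 9 intervals after the first: 9 × 35 = 315 days after November 8, 2025.
November has 30 days — 22 days to the end of November leaves 293.
December has 31 days (262 left).
January has 31 days (231 left).
February has 28 days (203 left).
March has 31 days (172 left).
April has 30 days (142 left).
May has 31 days (111 left).
June has 30 days (81 left).
July has 31 days (50 left).
August has 31 days (19 left).
19 days into September → September 19, 2026.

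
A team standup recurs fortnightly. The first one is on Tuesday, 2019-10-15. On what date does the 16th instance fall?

2020-05-12

The 16th occurrence is 15 intervals after the first: 15 × 14 = 210 days after 2019-10-15.
October has 31 days — 16 days to the end of October leaves 194.
November has 30 days (164 left).
December has 31 days (133 left).
January has 31 days (102 left).
February has 29 days (73 left).
March has 31 days (42 left).
April has 30 days (12 left).
12 days into May → 2020-05-12.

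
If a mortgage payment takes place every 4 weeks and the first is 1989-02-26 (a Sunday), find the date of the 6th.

1989-07-16

The 6th occurrence is 5 intervals after the first: 5 × 28 = 140 days after 1989-02-26.
February has 28 days — 2 days to the end of February leaves 138.
March has 31 days (107 left).
April has 30 days (77 left).
May has 31 days (46 left).
June has 30 days (16 left).
16 days into July → 1989-07-16.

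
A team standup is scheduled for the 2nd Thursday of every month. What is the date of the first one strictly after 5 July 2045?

July 2045 starts on a Saturday; its first Thursday is the 6th, so the 2nd Thursday is the 13th — 13 July 2045.
13 July 2045 is after 5 July 2045, so that is the next one.

13 July 2045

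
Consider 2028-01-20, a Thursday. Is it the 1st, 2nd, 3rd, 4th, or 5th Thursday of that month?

3rd

Day 20 falls in week ⌈20/7⌉ of the month.
Days 1–7 hold the 1st Thursday, 8–14 the 2nd, 15–21 the 3rd, 22–28 the 4th, 29–31 the 5th.
20 is in the range for the 3rd.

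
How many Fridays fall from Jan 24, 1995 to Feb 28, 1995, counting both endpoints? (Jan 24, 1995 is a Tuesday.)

Jan 24, 1995 is a Tuesday; the first Friday on or after it is Jan 27, 1995 (3 days later).
From Jan 27, 1995 to Feb 28, 1995: 4 + 28 = 32 days (rest of Jan, Feb).
32 ÷ 7 = 4 full weeks with remainder 4, so 4 more Fridays after the first → 5.

5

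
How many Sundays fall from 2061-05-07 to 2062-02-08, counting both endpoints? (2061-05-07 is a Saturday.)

2061-05-07 is a Saturday; the first Sunday on or after it is 2061-05-08 (1 day later).
From 2061-05-08 to 2062-02-08: 23 + 30 + 31 + 31 + 30 + 31 + 30 + 31 + 31 + 8 = 276 days (rest of May, June, July, August, September, October, November, December, January, February).
276 ÷ 7 = 39 full weeks with remainder 3, so 39 more Sundays after the first → 40.

40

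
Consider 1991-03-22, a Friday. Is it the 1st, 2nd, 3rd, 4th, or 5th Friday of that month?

4th

Day 22 falls in week ⌈22/7⌉ of the month.
Days 1–7 hold the 1st Friday, 8–14 the 2nd, 15–21 the 3rd, 22–28 the 4th, 29–31 the 5th.
22 is in the range for the 4th.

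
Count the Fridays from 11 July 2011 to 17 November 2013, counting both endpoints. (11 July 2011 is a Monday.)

123

11 July 2011 is a Monday; the first Friday on or after it is 15 July 2011 (4 days later).
From 15 July 2011 to 17 November 2013: 169 + 366 + 321 = 856 days (rest of 2011, 2012, to 17 November 2013 in 2013).
856 ÷ 7 = 122 full weeks with remainder 2, so 122 more Fridays after the first → 123.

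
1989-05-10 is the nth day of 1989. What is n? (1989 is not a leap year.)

Days in months before May: 31 + 28 + 31 + 30 = 120.
Plus 10 days into May → day 130.

130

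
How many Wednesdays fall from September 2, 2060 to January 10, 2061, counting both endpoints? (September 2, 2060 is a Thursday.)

18

September 2, 2060 is a Thursday; the first Wednesday on or after it is September 8, 2060 (6 days later).
From September 8, 2060 to January 10, 2061: 22 + 31 + 30 + 31 + 10 = 124 days (rest of September, October, November, December, January).
124 ÷ 7 = 17 full weeks with remainder 5, so 17 more Wednesdays after the first → 18.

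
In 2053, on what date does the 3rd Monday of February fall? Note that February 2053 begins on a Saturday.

February 17, 2053

February 2053 begins on a Saturday, so the first Monday is February 3 (2 days later).
The 3rd Monday is 2 weeks later: 3 + 14 = 17.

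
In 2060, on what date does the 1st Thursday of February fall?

The first Thursday of February 2060 is February 5.

2060-02-05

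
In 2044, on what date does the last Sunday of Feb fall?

The first Sunday of Feb 2044 is Feb 7.
Feb 2044 has 29 days. Adding weeks: 7, 14, 21, 28 — the last one ≤ 29 is the 28th.

Feb 28, 2044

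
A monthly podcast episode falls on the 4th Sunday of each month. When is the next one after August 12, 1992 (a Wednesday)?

August 1992 starts on a Saturday; its first Sunday is the 2nd, so the 4th Sunday is the 23rd — August 23, 1992.
August 23, 1992 is after August 12, 1992, so that is the next one.

August 23, 1992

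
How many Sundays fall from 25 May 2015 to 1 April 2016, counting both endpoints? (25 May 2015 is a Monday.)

25 May 2015 is a Monday; the first Sunday on or after it is 31 May 2015 (6 days later).
From 31 May 2015 to 1 April 2016: 214 + 92 = 306 days (rest of 2015, to 1 April 2016 in 2016).
306 ÷ 7 = 43 full weeks with remainder 5, so 43 more Sundays after the first → 44.

44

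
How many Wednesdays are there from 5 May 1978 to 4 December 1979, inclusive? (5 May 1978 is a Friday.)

82

5 May 1978 is a Friday; the first Wednesday on or after it is 10 May 1978 (5 days later).
From 10 May 1978 to 4 December 1979: 235 + 338 = 573 days (rest of 1978, to 4 December 1979 in 1979).
573 ÷ 7 = 81 full weeks with remainder 6, so 81 more Wednesdays after the first → 82.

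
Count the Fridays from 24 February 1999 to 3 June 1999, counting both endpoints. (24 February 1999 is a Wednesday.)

14

24 February 1999 is a Wednesday; the first Friday on or after it is 26 February 1999 (2 days later).
From 26 February 1999 to 3 June 1999: 2 + 31 + 30 + 31 + 3 = 97 days (rest of February, March, April, May, June).
97 ÷ 7 = 13 full weeks with remainder 6, so 13 more Fridays after the first → 14.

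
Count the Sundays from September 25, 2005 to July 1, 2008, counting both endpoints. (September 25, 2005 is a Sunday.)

September 25, 2005 is a Sunday; the first Sunday on or after it is September 25, 2005.
From September 25, 2005 to July 1, 2008: 97 + 365 + 365 + 183 = 1010 days (rest of 2005, 2006, 2007, to July 1, 2008 in 2008).
1010 ÷ 7 = 144 full weeks with remainder 2, so 144 more Sundays after the first → 145.

145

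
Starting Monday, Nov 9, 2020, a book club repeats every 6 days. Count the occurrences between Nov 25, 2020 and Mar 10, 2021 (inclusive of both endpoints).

18

Occurrences land 6·i days after Nov 9, 2020 for i = 0, 1, 2, …
Nov 25, 2020 is 16 days after the start; 16 ÷ 6 = 2 remainder 4; since the remainder is 4, round up to i = 3. First occurrence in the window: #4 on Nov 27, 2020 (3×6 = 18 days in).
Mar 10, 2021 is 121 days after the start; 121 ÷ 6 = 20 remainder 1. Last occurrence in the window: #21 on Mar 9, 2021.
Occurrences #4 through #21: 18 in total.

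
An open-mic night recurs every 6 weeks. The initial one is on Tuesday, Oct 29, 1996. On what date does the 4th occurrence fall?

The 4th occurrence is 3 intervals after the first: 3 × 42 = 126 days after Oct 29, 1996.
Oct has 31 days — 2 days to the end of Oct leaves 124.
Nov has 30 days (94 left).
Dec has 31 days (63 left).
Jan has 31 days (32 left).
Feb has 28 days (4 left).
4 days into Mar → Mar 4, 1997.

Mar 4, 1997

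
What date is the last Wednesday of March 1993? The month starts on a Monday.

March 1993 begins on a Monday, so the first Wednesday is March 3 (2 days later).
March 1993 has 31 days. Adding weeks: 3, 10, 17, 24, 31 — the last one ≤ 31 is the 31st.

31 March 1993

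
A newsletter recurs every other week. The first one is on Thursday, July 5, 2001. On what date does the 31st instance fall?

The 31st occurrence is 30 intervals after the first: 30 × 14 = 420 days after July 5, 2001.
July has 31 days — 26 days to the end of July leaves 394.
August has 31 days (363 left).
September has 30 days (333 left).
October has 31 days (302 left).
November has 30 days (272 left).
December has 31 days (241 left).
January has 31 days (210 left).
February has 28 days (182 left).
March has 31 days (151 left).
April has 30 days (121 left).
May has 31 days (90 left).
June has 30 days (60 left).
July has 31 days (29 left).
29 days into August → August 29, 2002.

August 29, 2002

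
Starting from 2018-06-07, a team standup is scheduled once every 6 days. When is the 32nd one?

The 32nd occurrence is 31 intervals after the first: 31 × 6 = 186 days after 2018-06-07.
June has 30 days — 23 days to the end of June leaves 163.
July has 31 days (132 left).
August has 31 days (101 left).
September has 30 days (71 left).
October has 31 days (40 left).
November has 30 days (10 left).
10 days into December → 2018-12-10.

2018-12-10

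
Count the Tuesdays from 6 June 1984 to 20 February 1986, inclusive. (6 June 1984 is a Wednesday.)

6 June 1984 is a Wednesday; the first Tuesday on or after it is 12 June 1984 (6 days later).
From 12 June 1984 to 20 February 1986: 202 + 365 + 51 = 618 days (rest of 1984, 1985, to 20 February 1986 in 1986).
618 ÷ 7 = 88 full weeks with remainder 2, so 88 more Tuesdays after the first → 89.

89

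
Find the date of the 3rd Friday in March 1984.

1984-03-16

March 1984 begins on a Thursday, so the first Friday is March 2 (1 day later).
The 3rd Friday is 2 weeks later: 2 + 14 = 16.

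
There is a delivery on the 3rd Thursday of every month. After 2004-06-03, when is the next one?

June 2004 starts on a Tuesday; its first Thursday is the 3rd, so the 3rd Thursday is the 17th — 2004-06-17.
2004-06-17 is after 2004-06-03, so that is the next one.

2004-06-17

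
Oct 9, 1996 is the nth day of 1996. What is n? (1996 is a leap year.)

283

Days in months before Oct: 31 + 29 + 31 + 30 + 31 + 30 + 31 + 31 + 30 = 274.
Plus 9 days into Oct → day 283.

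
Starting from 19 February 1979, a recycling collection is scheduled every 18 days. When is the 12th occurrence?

5 September 1979

The 12th occurrence is 11 intervals after the first: 11 × 18 = 198 days after 19 February 1979.
February has 28 days — 9 days to the end of February leaves 189.
March has 31 days (158 left).
April has 30 days (128 left).
May has 31 days (97 left).
June has 30 days (67 left).
July has 31 days (36 left).
August has 31 days (5 left).
5 days into September → 5 September 1979.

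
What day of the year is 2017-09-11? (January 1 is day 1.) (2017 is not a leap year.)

254

Days in months before September: 31 + 28 + 31 + 30 + 31 + 30 + 31 + 31 = 243.
Plus 11 days into September → day 254.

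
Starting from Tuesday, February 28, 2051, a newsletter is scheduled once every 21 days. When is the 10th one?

The 10th occurrence is 9 intervals after the first: 9 × 21 = 189 days after February 28, 2051.
February has 28 days — 0 days to the end of February leaves 189.
March has 31 days (158 left).
April has 30 days (128 left).
May has 31 days (97 left).
June has 30 days (67 left).
July has 31 days (36 left).
August has 31 days (5 left).
5 days into September → September 5, 2051.

September 5, 2051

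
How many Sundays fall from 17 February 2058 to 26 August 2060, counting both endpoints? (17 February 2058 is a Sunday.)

17 February 2058 is a Sunday; the first Sunday on or after it is 17 February 2058.
From 17 February 2058 to 26 August 2060: 317 + 365 + 239 = 921 days (rest of 2058, 2059, to 26 August 2060 in 2060).
921 ÷ 7 = 131 full weeks with remainder 4, so 131 more Sundays after the first → 132.

132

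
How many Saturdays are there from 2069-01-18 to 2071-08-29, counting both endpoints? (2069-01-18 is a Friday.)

137

2069-01-18 is a Friday; the first Saturday on or after it is 2069-01-19 (1 day later).
From 2069-01-19 to 2071-08-29: 346 + 365 + 241 = 952 days (rest of 2069, 2070, to 2071-08-29 in 2071).
952 ÷ 7 = 136 full weeks with remainder 0, so 136 more Saturdays after the first → 137.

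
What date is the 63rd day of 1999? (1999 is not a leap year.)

March 4, 1999

January has 31 days (63 − 31 = 32 remain).
February has 28 days (32 − 28 = 4 remain).
4 into March → March 4.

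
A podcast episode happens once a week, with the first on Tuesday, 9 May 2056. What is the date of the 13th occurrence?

1 August 2056

The 13th occurrence is 12 intervals after the first: 12 × 7 = 84 days after 9 May 2056.
May has 31 days — 22 days to the end of May leaves 62.
June has 30 days (32 left).
July has 31 days (1 left).
1 day into August → 1 August 2056.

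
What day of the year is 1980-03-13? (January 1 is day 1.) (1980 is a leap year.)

Days in months before March: 31 + 29 = 60.
Plus 13 days into March → day 73.

73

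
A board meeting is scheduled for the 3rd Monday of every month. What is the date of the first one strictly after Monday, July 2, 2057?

July 2057 starts on a Sunday; its first Monday is the 2nd, so the 3rd Monday is the 16th — July 16, 2057.
July 16, 2057 is after July 2, 2057, so that is the next one.

July 16, 2057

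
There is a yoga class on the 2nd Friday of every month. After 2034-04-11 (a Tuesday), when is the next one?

April 2034 starts on a Saturday; its first Friday is the 7th, so the 2nd Friday is the 14th — 2034-04-14.
2034-04-14 is after 2034-04-11, so that is the next one.

2034-04-14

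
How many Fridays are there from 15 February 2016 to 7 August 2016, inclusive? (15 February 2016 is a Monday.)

25

15 February 2016 is a Monday; the first Friday on or after it is 19 February 2016 (4 days later).
From 19 February 2016 to 7 August 2016: 10 + 31 + 30 + 31 + 30 + 31 + 7 = 170 days (rest of February, March, April, May, June, July, August).
170 ÷ 7 = 24 full weeks with remainder 2, so 24 more Fridays after the first → 25.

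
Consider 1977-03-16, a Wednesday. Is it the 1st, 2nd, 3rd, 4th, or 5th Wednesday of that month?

3rd

Day 16 falls in week ⌈16/7⌉ of the month.
Days 1–7 hold the 1st Wednesday, 8–14 the 2nd, 15–21 the 3rd, 22–28 the 4th, 29–31 the 5th.
16 is in the range for the 3rd.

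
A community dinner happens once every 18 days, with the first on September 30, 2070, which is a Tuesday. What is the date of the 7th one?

January 16, 2071

The 7th occurrence is 6 intervals after the first: 6 × 18 = 108 days after September 30, 2070.
September has 30 days — 0 days to the end of September leaves 108.
October has 31 days (77 left).
November has 30 days (47 left).
December has 31 days (16 left).
16 days into January → January 16, 2071.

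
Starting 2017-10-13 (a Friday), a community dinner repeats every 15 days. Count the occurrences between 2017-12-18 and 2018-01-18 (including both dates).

Occurrences land 15·i days after 2017-10-13 for i = 0, 1, 2, …
2017-12-18 is 66 days after the start; 66 ÷ 15 = 4 remainder 6; since the remainder is 6, round up to i = 5. First occurrence in the window: #6 on 2017-12-27 (5×15 = 75 days in).
2018-01-18 is 97 days after the start; 97 ÷ 15 = 6 remainder 7. Last occurrence in the window: #7 on 2018-01-11.
Occurrences #6 through #7: 2 in total.

2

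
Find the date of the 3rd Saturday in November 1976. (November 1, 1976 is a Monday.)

November 20, 1976

November 1976 begins on a Monday, so the first Saturday is November 6 (5 days later).
The 3rd Saturday is 2 weeks later: 6 + 14 = 20.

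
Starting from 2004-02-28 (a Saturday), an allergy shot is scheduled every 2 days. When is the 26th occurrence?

The 26th occurrence is 25 intervals after the first: 25 × 2 = 50 days after 2004-02-28.
February has 29 days — 1 day to the end of February leaves 49.
March has 31 days (18 left).
18 days into April → 2004-04-18.

2004-04-18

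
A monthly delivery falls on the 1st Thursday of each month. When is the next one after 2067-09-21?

September 2067 starts on a Thursday, so its 1st Thursday is 2067-09-01.
That is not after 2067-09-21, so look at October 2067.
October 2067 starts on a Saturday, so its 1st Thursday is 2067-10-06 (5 days in).

2067-10-06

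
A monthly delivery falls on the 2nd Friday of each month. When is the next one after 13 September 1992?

September 1992 starts on a Tuesday; its first Friday is the 4th, so the 2nd Friday is the 11th — 11 September 1992.
That is not after 13 September 1992, so look at October 1992.
October 1992 starts on a Thursday; its first Friday is the 2nd, so the 2nd Friday is the 9th — 9 October 1992.

9 October 1992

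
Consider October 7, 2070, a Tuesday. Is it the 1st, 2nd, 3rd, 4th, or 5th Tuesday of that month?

1st

Day 7 falls in week ⌈7/7⌉ of the month.
Days 1–7 hold the 1st Tuesday, 8–14 the 2nd, 15–21 the 3rd, 22–28 the 4th, 29–31 the 5th.
7 is in the range for the 1st.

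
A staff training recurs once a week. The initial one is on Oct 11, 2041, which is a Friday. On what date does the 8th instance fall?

Nov 29, 2041

The 8th occurrence is 7 intervals after the first: 7 × 7 = 49 days after Oct 11, 2041.
Oct has 31 days — 20 days to the end of Oct leaves 29.
29 days into Nov → Nov 29, 2041.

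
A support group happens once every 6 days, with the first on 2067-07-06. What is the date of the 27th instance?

2067-12-09

The 27th occurrence is 26 intervals after the first: 26 × 6 = 156 days after 2067-07-06.
July has 31 days — 25 days to the end of July leaves 131.
August has 31 days (100 left).
September has 30 days (70 left).
October has 31 days (39 left).
November has 30 days (9 left).
9 days into December → 2067-12-09.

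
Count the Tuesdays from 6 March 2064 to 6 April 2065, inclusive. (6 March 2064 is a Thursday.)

56

6 March 2064 is a Thursday; the first Tuesday on or after it is 11 March 2064 (5 days later).
From 11 March 2064 to 6 April 2065: 295 + 96 = 391 days (rest of 2064, to 6 April 2065 in 2065).
391 ÷ 7 = 55 full weeks with remainder 6, so 55 more Tuesdays after the first → 56.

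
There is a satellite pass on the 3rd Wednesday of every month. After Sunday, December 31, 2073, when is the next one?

January 17, 2074

December 2073 starts on a Friday; its first Wednesday is the 6th, so the 3rd Wednesday is the 20th — December 20, 2073.
That is not after December 31, 2073, so look at January 2074.
January 2074 starts on a Monday; its first Wednesday is the 3rd, so the 3rd Wednesday is the 17th — January 17, 2074.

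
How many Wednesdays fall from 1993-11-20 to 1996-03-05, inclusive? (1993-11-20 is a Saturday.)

1993-11-20 is a Saturday; the first Wednesday on or after it is 1993-11-24 (4 days later).
From 1993-11-24 to 1996-03-05: 37 + 365 + 365 + 65 = 832 days (rest of 1993, 1994, 1995, to 1996-03-05 in 1996).
832 ÷ 7 = 118 full weeks with remainder 6, so 118 more Wednesdays after the first → 119.

119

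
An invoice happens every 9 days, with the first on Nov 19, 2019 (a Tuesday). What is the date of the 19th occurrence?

Apr 29, 2020

The 19th occurrence is 18 intervals after the first: 18 × 9 = 162 days after Nov 19, 2019.
Nov has 30 days — 11 days to the end of Nov leaves 151.
Dec has 31 days (120 left).
Jan has 31 days (89 left).
Feb has 29 days (60 left).
Mar has 31 days (29 left).
29 days into Apr → Apr 29, 2020.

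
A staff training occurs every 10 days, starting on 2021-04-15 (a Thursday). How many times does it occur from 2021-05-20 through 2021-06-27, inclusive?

4

Occurrences land 10·i days after 2021-04-15 for i = 0, 1, 2, …
2021-05-20 is 35 days after the start; 35 ÷ 10 = 3 remainder 5; since the remainder is 5, round up to i = 4. First occurrence in the window: #5 on 2021-05-25 (4×10 = 40 days in).
2021-06-27 is 73 days after the start; 73 ÷ 10 = 7 remainder 3. Last occurrence in the window: #8 on 2021-06-24.
Occurrences #5 through #8: 4 in total.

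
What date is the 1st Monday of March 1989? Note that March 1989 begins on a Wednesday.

March 1989 begins on a Wednesday, so the first Monday is March 6 (5 days later).

6 March 1989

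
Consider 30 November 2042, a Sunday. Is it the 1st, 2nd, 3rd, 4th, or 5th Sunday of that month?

Day 30 falls in week ⌈30/7⌉ of the month.
Days 1–7 hold the 1st Sunday, 8–14 the 2nd, 15–21 the 3rd, 22–28 the 4th, 29–31 the 5th.
30 is in the range for the 5th.

5th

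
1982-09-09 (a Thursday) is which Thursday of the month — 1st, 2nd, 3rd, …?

Day 9 falls in week ⌈9/7⌉ of the month.
Days 1–7 hold the 1st Thursday, 8–14 the 2nd, 15–21 the 3rd, 22–28 the 4th, 29–31 the 5th.
9 is in the range for the 2nd.

2nd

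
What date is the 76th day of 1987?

17 March 1987

January has 31 days (76 − 31 = 45 remain).
February has 28 days (45 − 28 = 17 remain).
17 into March → March 17.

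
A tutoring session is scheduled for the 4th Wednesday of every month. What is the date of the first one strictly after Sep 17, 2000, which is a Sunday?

Sep 27, 2000

Sep 2000 starts on a Friday; its first Wednesday is the 6th, so the 4th Wednesday is the 27th — Sep 27, 2000.
Sep 27, 2000 is after Sep 17, 2000, so that is the next one.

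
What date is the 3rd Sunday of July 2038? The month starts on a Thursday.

July 18, 2038

July 2038 begins on a Thursday, so the first Sunday is July 4 (3 days later).
The 3rd Sunday is 2 weeks later: 4 + 14 = 18.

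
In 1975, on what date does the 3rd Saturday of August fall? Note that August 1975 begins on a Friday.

August 16, 1975

August 1975 begins on a Friday, so the first Saturday is August 2 (1 day later).
The 3rd Saturday is 2 weeks later: 2 + 14 = 16.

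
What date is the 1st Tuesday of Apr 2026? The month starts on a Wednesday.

Apr 7, 2026

Apr 2026 begins on a Wednesday, so the first Tuesday is Apr 7 (6 days later).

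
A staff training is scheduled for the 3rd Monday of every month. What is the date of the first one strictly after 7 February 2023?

February 2023 starts on a Wednesday; its first Monday is the 6th, so the 3rd Monday is the 20th — 20 February 2023.
20 February 2023 is after 7 February 2023, so that is the next one.

20 February 2023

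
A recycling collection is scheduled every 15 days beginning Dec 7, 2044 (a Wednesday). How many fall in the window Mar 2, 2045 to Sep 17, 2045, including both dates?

13

Occurrences land 15·i days after Dec 7, 2044 for i = 0, 1, 2, …
Mar 2, 2045 is 85 days after the start; 85 ÷ 15 = 5 remainder 10; since the remainder is 10, round up to i = 6. First occurrence in the window: #7 on Mar 7, 2045 (6×15 = 90 days in).
Sep 17, 2045 is 284 days after the start; 284 ÷ 15 = 18 remainder 14. Last occurrence in the window: #19 on Sep 3, 2045.
Occurrences #7 through #19: 13 in total.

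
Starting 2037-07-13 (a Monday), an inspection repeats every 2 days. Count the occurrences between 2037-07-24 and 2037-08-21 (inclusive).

14

Occurrences land 2·i days after 2037-07-13 for i = 0, 1, 2, …
2037-07-24 is 11 days after the start; 11 ÷ 2 = 5 remainder 1; since the remainder is 1, round up to i = 6. First occurrence in the window: #7 on 2037-07-25 (6×2 = 12 days in).
2037-08-21 is 39 days after the start; 39 ÷ 2 = 19 remainder 1. Last occurrence in the window: #20 on 2037-08-20.
Occurrences #7 through #20: 14 in total.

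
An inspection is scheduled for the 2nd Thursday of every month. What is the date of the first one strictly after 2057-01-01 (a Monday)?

2057-01-11

January 2057 starts on a Monday; its first Thursday is the 4th, so the 2nd Thursday is the 11th — 2057-01-11.
2057-01-11 is after 2057-01-01, so that is the next one.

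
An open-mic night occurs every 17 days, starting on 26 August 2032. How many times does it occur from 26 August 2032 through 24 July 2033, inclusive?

Occurrences land 17·i days after 26 August 2032 for i = 0, 1, 2, …
The window opens on the start date, so the first occurrence inside is #1 on 26 August 2032.
24 July 2033 is 332 days after the start; 332 ÷ 17 = 19 remainder 9. Last occurrence in the window: #20 on 15 July 2033.
Occurrences #1 through #20: 20 in total.

20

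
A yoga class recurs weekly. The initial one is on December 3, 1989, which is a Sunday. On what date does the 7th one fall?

The 7th occurrence is 6 intervals after the first: 6 × 7 = 42 days after December 3, 1989.
December has 31 days — 28 days to the end of December leaves 14.
14 days into January → January 14, 1990.

January 14, 1990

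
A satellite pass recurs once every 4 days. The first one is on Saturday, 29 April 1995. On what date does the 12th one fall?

The 12th occurrence is 11 intervals after the first: 11 × 4 = 44 days after 29 April 1995.
April has 30 days — 1 day to the end of April leaves 43.
May has 31 days (12 left).
12 days into June → 12 June 1995.

12 June 1995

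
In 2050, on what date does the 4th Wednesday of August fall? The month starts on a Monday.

2050-08-24

August 2050 begins on a Monday, so the first Wednesday is August 3 (2 days later).
The 4th Wednesday is 3 weeks later: 3 + 21 = 24.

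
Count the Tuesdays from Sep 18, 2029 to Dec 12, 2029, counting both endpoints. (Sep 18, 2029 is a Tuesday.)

13

Sep 18, 2029 is a Tuesday; the first Tuesday on or after it is Sep 18, 2029.
From Sep 18, 2029 to Dec 12, 2029: 12 + 31 + 30 + 12 = 85 days (rest of Sep, Oct, Nov, Dec).
85 ÷ 7 = 12 full weeks with remainder 1, so 12 more Tuesdays after the first → 13.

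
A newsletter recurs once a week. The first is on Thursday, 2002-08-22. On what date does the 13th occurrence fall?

2002-11-14

The 13th occurrence is 12 intervals after the first: 12 × 7 = 84 days after 2002-08-22.
August has 31 days — 9 days to the end of August leaves 75.
September has 30 days (45 left).
October has 31 days (14 left).
14 days into November → 2002-11-14.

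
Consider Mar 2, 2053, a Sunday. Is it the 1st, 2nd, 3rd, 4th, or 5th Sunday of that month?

1st

Day 2 falls in week ⌈2/7⌉ of the month.
Days 1–7 hold the 1st Sunday, 8–14 the 2nd, 15–21 the 3rd, 22–28 the 4th, 29–31 the 5th.
2 is in the range for the 1st.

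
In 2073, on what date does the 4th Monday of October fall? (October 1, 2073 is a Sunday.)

2073-10-23

October 2073 begins on a Sunday, so the first Monday is October 2 (1 day later).
The 4th Monday is 3 weeks later: 2 + 21 = 23.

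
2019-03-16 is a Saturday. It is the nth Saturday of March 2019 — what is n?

3rd

Day 16 falls in week ⌈16/7⌉ of the month.
Days 1–7 hold the 1st Saturday, 8–14 the 2nd, 15–21 the 3rd, 22–28 the 4th, 29–31 the 5th.
16 is in the range for the 3rd.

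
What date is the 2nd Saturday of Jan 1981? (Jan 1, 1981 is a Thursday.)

Jan 10, 1981

Jan 1981 begins on a Thursday, so the first Saturday is Jan 3 (2 days later).
The 2nd Saturday is 1 weeks later: 3 + 7 = 10.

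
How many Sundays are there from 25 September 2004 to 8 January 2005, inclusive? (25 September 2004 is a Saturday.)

15

25 September 2004 is a Saturday; the first Sunday on or after it is 26 September 2004 (1 day later).
From 26 September 2004 to 8 January 2005: 4 + 31 + 30 + 31 + 8 = 104 days (rest of September, October, November, December, January).
104 ÷ 7 = 14 full weeks with remainder 6, so 14 more Sundays after the first → 15.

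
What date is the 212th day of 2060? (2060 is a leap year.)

July 30, 2060

January has 31 days (212 − 31 = 181 remain).
February has 29 days (181 − 29 = 152 remain).
March has 31 days (152 − 31 = 121 remain).
April has 30 days (121 − 30 = 91 remain).
May has 31 days (91 − 31 = 60 remain).
June has 30 days (60 − 30 = 30 remain).
30 into July → July 30.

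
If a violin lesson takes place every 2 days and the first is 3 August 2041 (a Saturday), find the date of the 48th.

The 48th occurrence is 47 intervals after the first: 47 × 2 = 94 days after 3 August 2041.
August has 31 days — 28 days to the end of August leaves 66.
September has 30 days (36 left).
October has 31 days (5 left).
5 days into November → 5 November 2041.

5 November 2041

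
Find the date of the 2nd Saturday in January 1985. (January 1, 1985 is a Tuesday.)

January 1985 begins on a Tuesday, so the first Saturday is January 5 (4 days later).
The 2nd Saturday is 1 weeks later: 5 + 7 = 12.

1985-01-12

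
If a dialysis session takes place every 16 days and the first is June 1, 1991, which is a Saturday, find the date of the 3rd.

July 3, 1991

The 3rd occurrence is 2 intervals after the first: 2 × 16 = 32 days after June 1, 1991.
June has 30 days — 29 days to the end of June leaves 3.
3 days into July → July 3, 1991.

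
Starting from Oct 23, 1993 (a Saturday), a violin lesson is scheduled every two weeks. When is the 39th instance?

The 39th occurrence is 38 intervals after the first: 38 × 14 = 532 days after Oct 23, 1993.
Oct has 31 days — 8 days to the end of Oct leaves 524.
From end of Oct to end of 1993 is 61 days (463 left).
1994 has 365 days (98 left).
Jan has 31 days (67 left).
Feb has 28 days (39 left).
Mar has 31 days (8 left).
8 days into Apr → Apr 8, 1995.

Apr 8, 1995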